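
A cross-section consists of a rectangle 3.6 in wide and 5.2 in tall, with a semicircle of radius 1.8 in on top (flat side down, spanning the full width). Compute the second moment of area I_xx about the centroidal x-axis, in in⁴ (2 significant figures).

Split into non-overlapping primitives; take the origin at the lower-left of the bounding box.
Rectangular body: 3.6 × 5.2, A = 18.72 in², y = 2.6 in, Ī = 42.18 in⁴.
Semicircular cap: semicircle r = 1.8, A = 5.089 in², y = 5.964 in, Ī = 1.152 in⁴.
Centroid: ȳ = ΣA·y / ΣA = 3.319 in.
Transfer each piece to the centroidal x-axis using Ī + A·d² with d = y − 3.319:
  rectangular body: d = -0.7191 in → contributes +51.86 in⁴
  semicircular cap: d = 2.645 in → contributes +36.75 in⁴
Total I = 88.62 in⁴.

I_xx ≈ 89 in⁴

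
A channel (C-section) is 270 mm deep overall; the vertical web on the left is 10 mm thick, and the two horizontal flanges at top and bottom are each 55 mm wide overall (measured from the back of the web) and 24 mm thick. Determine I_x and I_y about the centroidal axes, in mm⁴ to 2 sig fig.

I_x ≈ 4.9 × 10⁷ mm⁴, I_y ≈ 1.3 × 10⁶ mm⁴

Treat the section as a set of non-overlapping primitives; coordinates are from the bounding-box lower-left.
Web: 10 × 270, A = 2 700 mm², y = 135 mm, Ī = 16 402 500 mm⁴.
Top flange (beyond web): 45 × 24, A = 1 080 mm², y = 258 mm, Ī = 51 840 mm⁴.
Bottom flange (beyond web): 45 × 24, A = 1 080 mm², y = 12 mm, Ī = 51 840 mm⁴.
By symmetry the centroid is at mid-height, ȳ = 135 mm.
Transfer each piece to the centroidal x-axis using Ī + A·d² with d = y − 135:
  web: d = 0 mm → contributes +16 402 500 mm⁴
  top flange (beyond web): d = 123 mm → contributes +16 391 160 mm⁴
  bottom flange (beyond web): d = -123 mm → contributes +16 391 160 mm⁴
Total I = 49 184 820 mm⁴.
For the y-axis: x̄ = 17.22 mm.
Repeating about the centroidal y-axis gives I_y = 1 294 500 mm⁴.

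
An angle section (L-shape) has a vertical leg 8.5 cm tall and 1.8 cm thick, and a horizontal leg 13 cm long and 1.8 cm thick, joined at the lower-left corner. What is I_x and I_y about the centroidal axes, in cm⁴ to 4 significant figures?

I_x ≈ 195.2 cm⁴, I_y ≈ 582.4 cm⁴

Break the section into simple shapes (no overlaps), measuring from the bottom-left corner of the bounding box.
Vertical leg: 1.8 × 8.5, A = 15.3 cm², y = 4.25 cm, Ī = 92.1188 cm⁴.
Horizontal leg (remainder): 11.2 × 1.8, A = 20.16 cm², y = 0.9 cm, Ī = 5.4432 cm⁴.
Centroid: ȳ = ΣA·y / ΣA = 2.34543 cm.
Transfer each piece to the centroidal x-axis using Ī + A·d² with d = y − 2.34543:
  vertical leg: d = 1.90457 cm → contributes +147.618 cm⁴
  horizontal leg (remainder): d = -1.44543 cm → contributes +47.5629 cm⁴
Total I = 195.181 cm⁴.
For the y-axis: x̄ = 4.59543 cm.
Repeating about the centroidal y-axis gives I_y = 582.381 cm⁴.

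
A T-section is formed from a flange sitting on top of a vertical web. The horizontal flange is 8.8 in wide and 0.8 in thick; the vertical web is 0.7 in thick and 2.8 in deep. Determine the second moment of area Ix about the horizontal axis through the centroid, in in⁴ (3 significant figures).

Ix ≈ 6.62 in⁴

Split into non-overlapping primitives; take the origin at the lower-left of the bounding box.
Flange: 8.8 × 0.8, A = 7.04 in², y = 3.2 in, Ī = 0.37547 in⁴.
Web: 0.7 × 2.8, A = 1.96 in², y = 1.4 in, Ī = 1.2805 in⁴.
Centroid: ȳ = ΣA·y / ΣA = 2.808 in.
Transfer each piece to the horizontal axis through the centroid using Ī + A·d² with d = y − 2.808:
  flange: d = 0.392 in → contributes +1.4573 in⁴
  web: d = -1.408 in → contributes +5.1662 in⁴
Total I = 6.6234 in⁴.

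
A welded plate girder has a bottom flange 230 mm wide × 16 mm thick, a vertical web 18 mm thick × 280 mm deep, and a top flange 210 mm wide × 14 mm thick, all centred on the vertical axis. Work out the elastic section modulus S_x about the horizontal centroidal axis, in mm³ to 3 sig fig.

S_x ≈ 1.08 × 10⁶ mm³

Treat the section as a set of non-overlapping primitives; coordinates are from the bounding-box lower-left.
Bottom plate: 230 × 16, A = 3 680 mm², y = 8 mm, Ī = 78 507 mm⁴.
Web plate: 18 × 280, A = 5 040 mm², y = 156 mm, Ī = 32 928 000 mm⁴.
Top plate: 210 × 14, A = 2 940 mm², y = 303 mm, Ī = 48 020 mm⁴.
Centroid: ȳ = ΣA·y / ΣA = 146.36 mm.
Transfer each piece to the horizontal centroidal axis using Ī + A·d² with d = y − 146.36:
  bottom plate: d = -138.36 mm → contributes +70 521 518 mm⁴
  web plate: d = 9.6449 mm → contributes +33 396 845 mm⁴
  top plate: d = 156.64 mm → contributes +72 188 673 mm⁴
Total I = 176 107 037 mm⁴.
Extreme fibre distance c = 163.64 mm; S = I/c = 1 076 153 mm³.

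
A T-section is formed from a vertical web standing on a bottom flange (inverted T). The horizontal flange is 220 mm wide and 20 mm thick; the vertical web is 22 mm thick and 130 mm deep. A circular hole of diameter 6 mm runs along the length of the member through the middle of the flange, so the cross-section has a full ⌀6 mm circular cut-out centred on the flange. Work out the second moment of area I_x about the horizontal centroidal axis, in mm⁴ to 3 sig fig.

I_x ≈ 1.39 × 10⁷ mm⁴

Treat the section as a set of non-overlapping primitives; coordinates are from the bounding-box lower-left.
Flange: 220 × 20, A = 4 400 mm², y = 10 mm, Ī = 146 667 mm⁴.
Web: 22 × 130, A = 2 860 mm², y = 85 mm, Ī = 4 027 833 mm⁴.
Hole (subtracted): ⌀6, A = 28.274 mm², y = 10 mm, Ī = 63.617 mm⁴.
Centroid: ȳ = ΣA·y / ΣA = 39.661 mm.
Transfer each piece to the horizontal centroidal axis using Ī + A·d² with d = y − 39.661:
  flange: d = -29.661 mm → contributes +4 017 669 mm⁴
  web: d = 45.339 mm → contributes +9 906 928 mm⁴
  hole: d = -29.661 mm → contributes −24 939 mm⁴
Total I = 13 899 658 mm⁴.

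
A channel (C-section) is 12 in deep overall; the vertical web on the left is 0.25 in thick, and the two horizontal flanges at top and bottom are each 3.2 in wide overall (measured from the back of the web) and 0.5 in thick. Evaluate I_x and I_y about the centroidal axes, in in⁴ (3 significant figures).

I_x ≈ 134 in⁴, I_y ≈ 5.96 in⁴

Decompose the section into non-overlapping parts with the origin at the bottom-left of its bounding rectangle.
Web: 0.25 × 12, A = 3 in², y = 6 in, Ī = 36 in⁴.
Top flange (beyond web): 2.95 × 0.5, A = 1.475 in², y = 11.75 in, Ī = 0.030729 in⁴.
Bottom flange (beyond web): 2.95 × 0.5, A = 1.475 in², y = 0.25 in, Ī = 0.030729 in⁴.
By symmetry the centroid is at mid-height, ȳ = 6 in.
Transfer each piece to the centroidal x-axis using Ī + A·d² with d = y − 6:
  web: d = 0 in → contributes +36 in⁴
  top flange (beyond web): d = 5.75 in → contributes +48.798 in⁴
  bottom flange (beyond web): d = -5.75 in → contributes +48.798 in⁴
Total I = 133.6 in⁴.
For the y-axis: x̄ = 0.91828 in.
Repeating about the centroidal y-axis gives I_y = 5.9627 in⁴.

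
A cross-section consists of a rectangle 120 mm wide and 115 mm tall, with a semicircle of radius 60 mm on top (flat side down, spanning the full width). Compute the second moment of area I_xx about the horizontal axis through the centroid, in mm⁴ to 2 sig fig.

I_xx ≈ 4.4 × 10⁷ mm⁴

Treat the section as a set of non-overlapping primitives; coordinates are from the bounding-box lower-left.
Rectangular body: 120 × 115, A = 13 800 mm², y = 57.5 mm, Ī = 15 208 750 mm⁴.
Semicircular cap: semicircle r = 60, A = 5 655 mm², y = 140.5 mm, Ī = 1 422 450 mm⁴.
Centroid: ȳ = ΣA·y / ΣA = 81.62 mm.
Transfer each piece to the horizontal axis through the centroid using Ī + A·d² with d = y − 81.62:
  rectangular body: d = -24.12 mm → contributes +23 233 933 mm⁴
  semicircular cap: d = 58.85 mm → contributes +21 006 913 mm⁴
Total I = 44 240 847 mm⁴.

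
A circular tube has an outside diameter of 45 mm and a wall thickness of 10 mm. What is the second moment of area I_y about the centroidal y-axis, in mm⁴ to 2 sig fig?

Treat the section as a set of non-overlapping primitives; coordinates are from the bounding-box lower-left.
Outer circle: ⌀45, A = 1 590 mm², x = 22.5 mm, Ī = 201 289 mm⁴.
Bore (subtracted): ⌀25, A = 490.9 mm², x = 22.5 mm, Ī = 19 175 mm⁴.
By symmetry the centroid is at mid-width, x̄ = 22.5 mm.
All pieces are centred on the centroidal y-axis, so I = ΣĪ (holes subtracted) = 182 114 mm⁴.

I_y ≈ 1.8 × 10⁵ mm⁴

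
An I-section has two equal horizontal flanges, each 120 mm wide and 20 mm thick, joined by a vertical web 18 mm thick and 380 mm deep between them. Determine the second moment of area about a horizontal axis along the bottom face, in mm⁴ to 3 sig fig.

I_base ≈ 7.88 × 10⁸ mm⁴

Treat the section as a set of non-overlapping primitives; coordinates are from the bounding-box lower-left.
Bottom flange: 120 × 20, A = 2 400 mm², y = 10 mm, Ī = 80 000 mm⁴.
Web: 18 × 380, A = 6 840 mm², y = 210 mm, Ī = 82 308 000 mm⁴.
Top flange: 120 × 20, A = 2 400 mm², y = 410 mm, Ī = 80 000 mm⁴.
Transfer each piece to a horizontal axis along the bottom face using Ī + A·d² with d = y − 0:
  bottom flange: d = 10 mm → contributes +320 000 mm⁴
  web: d = 210 mm → contributes +383 952 000 mm⁴
  top flange: d = 410 mm → contributes +403 520 000 mm⁴
Total I = 787 792 000 mm⁴.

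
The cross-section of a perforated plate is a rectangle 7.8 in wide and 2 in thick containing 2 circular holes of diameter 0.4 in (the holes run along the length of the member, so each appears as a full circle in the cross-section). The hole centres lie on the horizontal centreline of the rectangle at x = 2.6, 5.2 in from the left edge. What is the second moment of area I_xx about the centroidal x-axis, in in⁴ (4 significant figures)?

I_xx ≈ 5.197 in⁴

Decompose the section into non-overlapping parts with the origin at the bottom-left of its bounding rectangle.
Plate: 7.8 × 2, A = 15.6 in², y = 1 in, Ī = 5.2 in⁴.
Hole 1 (subtracted): ⌀0.4, A = 0.125664 in², y = 1 in, Ī = 0.00125664 in⁴.
Hole 2 (subtracted): ⌀0.4, A = 0.125664 in², y = 1 in, Ī = 0.00125664 in⁴.
By symmetry the centroid is at mid-height, ȳ = 1 in.
All pieces are centred on the centroidal x-axis, so I = ΣĪ (holes subtracted) = 5.19749 in⁴.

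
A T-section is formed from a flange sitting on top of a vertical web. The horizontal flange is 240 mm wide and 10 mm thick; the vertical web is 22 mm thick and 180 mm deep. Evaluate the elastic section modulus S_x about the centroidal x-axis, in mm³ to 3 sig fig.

S_x ≈ 1.92 × 10⁵ mm³

Decompose the section into non-overlapping parts with the origin at the bottom-left of its bounding rectangle.
Flange: 240 × 10, A = 2 400 mm², y = 185 mm, Ī = 20 000 mm⁴.
Web: 22 × 180, A = 3 960 mm², y = 90 mm, Ī = 10 692 000 mm⁴.
Centroid: ȳ = ΣA·y / ΣA = 125.85 mm.
Transfer each piece to the centroidal x-axis using Ī + A·d² with d = y − 125.85:
  flange: d = 59.151 mm → contributes +8 417 202 mm⁴
  web: d = -35.849 mm → contributes +15 781 213 mm⁴
Total I = 24 198 415 mm⁴.
Extreme fibre distance c = 125.85 mm; S = I/c = 192 281 mm³.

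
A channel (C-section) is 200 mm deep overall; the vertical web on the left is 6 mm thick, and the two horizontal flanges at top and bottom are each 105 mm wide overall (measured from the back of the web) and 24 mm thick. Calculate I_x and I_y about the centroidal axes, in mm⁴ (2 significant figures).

Decompose the section into non-overlapping parts with the origin at the bottom-left of its bounding rectangle.
Web: 6 × 200, A = 1 200 mm², y = 100 mm, Ī = 4 000 000 mm⁴.
Top flange (beyond web): 99 × 24, A = 2 376 mm², y = 188 mm, Ī = 114 048 mm⁴.
Bottom flange (beyond web): 99 × 24, A = 2 376 mm², y = 12 mm, Ī = 114 048 mm⁴.
By symmetry the centroid is at mid-height, ȳ = 100 mm.
Transfer each piece to the centroidal x-axis using Ī + A·d² with d = y − 100:
  web: d = 0 mm → contributes +4 000 000 mm⁴
  top flange (beyond web): d = 88 mm → contributes +18 513 792 mm⁴
  bottom flange (beyond web): d = -88 mm → contributes +18 513 792 mm⁴
Total I = 41 027 584 mm⁴.
For the y-axis: x̄ = 44.92 mm.
Repeating about the centroidal y-axis gives I_y = 6 525 461 mm⁴.

I_x ≈ 4.1 × 10⁷ mm⁴, I_y ≈ 6.5 × 10⁶ mm⁴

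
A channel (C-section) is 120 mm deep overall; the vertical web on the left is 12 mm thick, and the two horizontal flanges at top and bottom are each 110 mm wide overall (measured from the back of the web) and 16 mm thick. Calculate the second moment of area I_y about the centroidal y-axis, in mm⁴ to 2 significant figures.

I_y ≈ 5.5 × 10⁶ mm⁴

Break the section into simple shapes (no overlaps), measuring from the bottom-left corner of the bounding box.
Web: 12 × 120, A = 1 440 mm², x = 6 mm, Ī = 17 280 mm⁴.
Top flange (beyond web): 98 × 16, A = 1 568 mm², x = 61 mm, Ī = 1 254 923 mm⁴.
Bottom flange (beyond web): 98 × 16, A = 1 568 mm², x = 61 mm, Ī = 1 254 923 mm⁴.
Centroid: x̄ = ΣA·x / ΣA = 43.69 mm.
Transfer each piece to the centroidal y-axis using Ī + A·d² with d = x − 43.69:
  web: d = -37.69 mm → contributes +2 063 102 mm⁴
  top flange (beyond web): d = 17.31 mm → contributes +1 724 627 mm⁴
  bottom flange (beyond web): d = 17.31 mm → contributes +1 724 627 mm⁴
Total I = 5 512 356 mm⁴.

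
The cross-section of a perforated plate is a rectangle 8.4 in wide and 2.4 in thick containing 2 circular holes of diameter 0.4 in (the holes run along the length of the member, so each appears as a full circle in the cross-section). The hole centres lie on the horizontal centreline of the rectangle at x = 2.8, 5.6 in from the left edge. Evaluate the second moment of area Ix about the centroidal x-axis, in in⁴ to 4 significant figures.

Split into non-overlapping primitives; take the origin at the lower-left of the bounding box.
Plate: 8.4 × 2.4, A = 20.16 in², y = 1.2 in, Ī = 9.6768 in⁴.
Hole 1 (subtracted): ⌀0.4, A = 0.125664 in², y = 1.2 in, Ī = 0.00125664 in⁴.
Hole 2 (subtracted): ⌀0.4, A = 0.125664 in², y = 1.2 in, Ī = 0.00125664 in⁴.
By symmetry the centroid is at mid-height, ȳ = 1.2 in.
All pieces are centred on the centroidal x-axis, so I = ΣĪ (holes subtracted) = 9.67429 in⁴.

Ix ≈ 9.674 in⁴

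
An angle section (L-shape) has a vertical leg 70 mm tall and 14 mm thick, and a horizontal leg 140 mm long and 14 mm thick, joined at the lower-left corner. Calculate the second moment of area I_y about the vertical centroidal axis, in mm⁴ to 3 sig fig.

I_y ≈ 5.44 × 10⁶ mm⁴

Decompose the section into non-overlapping parts with the origin at the bottom-left of its bounding rectangle.
Vertical leg: 14 × 70, A = 980 mm², x = 7 mm, Ī = 16 007 mm⁴.
Horizontal leg (remainder): 126 × 14, A = 1 764 mm², x = 77 mm, Ī = 2 333 772 mm⁴.
Centroid: x̄ = ΣA·x / ΣA = 52 mm.
Transfer each piece to the vertical centroidal axis using Ī + A·d² with d = x − 52:
  vertical leg: d = -45 mm → contributes +2 000 507 mm⁴
  horizontal leg (remainder): d = 25 mm → contributes +3 436 272 mm⁴
Total I = 5 436 779 mm⁴.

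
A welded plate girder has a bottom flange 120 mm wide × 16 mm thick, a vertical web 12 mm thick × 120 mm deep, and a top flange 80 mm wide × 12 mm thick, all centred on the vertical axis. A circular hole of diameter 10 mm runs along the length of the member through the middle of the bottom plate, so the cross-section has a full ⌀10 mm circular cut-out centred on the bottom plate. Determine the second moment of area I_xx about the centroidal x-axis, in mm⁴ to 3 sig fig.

I_xx ≈ 1.36 × 10⁷ mm⁴

Treat the section as a set of non-overlapping primitives; coordinates are from the bounding-box lower-left.
Bottom plate: 120 × 16, A = 1 920 mm², y = 8 mm, Ī = 40 960 mm⁴.
Web plate: 12 × 120, A = 1 440 mm², y = 76 mm, Ī = 1 728 000 mm⁴.
Top plate: 80 × 12, A = 960 mm², y = 142 mm, Ī = 11 520 mm⁴.
Hole (subtracted): ⌀10, A = 78.54 mm², y = 8 mm, Ī = 490.87 mm⁴.
Centroid: ȳ = ΣA·y / ΣA = 61.416 mm.
Transfer each piece to the centroidal x-axis using Ī + A·d² with d = y − 61.416:
  bottom plate: d = -53.416 mm → contributes +5 519 148 mm⁴
  web plate: d = 14.584 mm → contributes +2 034 296 mm⁴
  top plate: d = 80.584 mm → contributes +6 245 617 mm⁴
  hole: d = -53.416 mm → contributes −224 582 mm⁴
Total I = 13 574 478 mm⁴.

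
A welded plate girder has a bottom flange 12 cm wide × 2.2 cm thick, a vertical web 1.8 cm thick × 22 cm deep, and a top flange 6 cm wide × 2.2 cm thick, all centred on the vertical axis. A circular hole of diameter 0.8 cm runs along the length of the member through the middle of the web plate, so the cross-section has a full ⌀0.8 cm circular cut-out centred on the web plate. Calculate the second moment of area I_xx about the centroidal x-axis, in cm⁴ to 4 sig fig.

Treat the section as a set of non-overlapping primitives; coordinates are from the bounding-box lower-left.
Bottom plate: 12 × 2.2, A = 26.4 cm², y = 1.1 cm, Ī = 10.648 cm⁴.
Web plate: 1.8 × 22, A = 39.6 cm², y = 13.2 cm, Ī = 1597.2 cm⁴.
Top plate: 6 × 2.2, A = 13.2 cm², y = 25.3 cm, Ī = 5.324 cm⁴.
Hole (subtracted): ⌀0.8, A = 0.502655 cm², y = 13.2 cm, Ī = 0.0201062 cm⁴.
Centroid: ȳ = ΣA·y / ΣA = 11.1705 cm.
Transfer each piece to the centroidal x-axis using Ī + A·d² with d = y − 11.1705:
  bottom plate: d = -10.0705 cm → contributes +2687.98 cm⁴
  web plate: d = 2.02955 cm → contributes +1760.31 cm⁴
  top plate: d = 14.1295 cm → contributes +2640.63 cm⁴
  hole: d = 2.02955 cm → contributes −2.09057 cm⁴
Total I = 7086.83 cm⁴.

I_xx ≈ 7087 cm⁴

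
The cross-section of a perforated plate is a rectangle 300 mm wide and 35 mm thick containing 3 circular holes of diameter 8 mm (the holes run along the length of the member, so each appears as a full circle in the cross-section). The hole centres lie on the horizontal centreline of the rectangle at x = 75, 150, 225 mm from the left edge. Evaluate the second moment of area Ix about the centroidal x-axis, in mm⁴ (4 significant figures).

Ix ≈ 1.071 × 10⁶ mm⁴

Split into non-overlapping primitives; take the origin at the lower-left of the bounding box.
Plate: 300 × 35, A = 10 500 mm², y = 17.5 mm, Ī = 1 071 875 mm⁴.
Hole 1 (subtracted): ⌀8, A = 50.2655 mm², y = 17.5 mm, Ī = 201.062 mm⁴.
Hole 2 (subtracted): ⌀8, A = 50.2655 mm², y = 17.5 mm, Ī = 201.062 mm⁴.
Hole 3 (subtracted): ⌀8, A = 50.2655 mm², y = 17.5 mm, Ī = 201.062 mm⁴.
By symmetry the centroid is at mid-height, ȳ = 17.5 mm.
All pieces are centred on the centroidal x-axis, so I = ΣĪ (holes subtracted) = 1 071 272 mm⁴.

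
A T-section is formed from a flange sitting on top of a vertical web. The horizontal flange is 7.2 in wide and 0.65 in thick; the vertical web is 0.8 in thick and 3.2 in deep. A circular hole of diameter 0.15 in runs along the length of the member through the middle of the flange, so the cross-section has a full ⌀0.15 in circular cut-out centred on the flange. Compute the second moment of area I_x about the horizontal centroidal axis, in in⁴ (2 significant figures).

I_x ≈ 8.5 in⁴

Split into non-overlapping primitives; take the origin at the lower-left of the bounding box.
Flange: 7.2 × 0.65, A = 4.68 in², y = 3.525 in, Ī = 0.1648 in⁴.
Web: 0.8 × 3.2, A = 2.56 in², y = 1.6 in, Ī = 2.185 in⁴.
Hole (subtracted): ⌀0.15, A = 0.01767 in², y = 3.525 in, Ī = 0.00002485 in⁴.
Centroid: ȳ = ΣA·y / ΣA = 2.843 in.
Transfer each piece to the horizontal centroidal axis using Ī + A·d² with d = y − 2.843:
  flange: d = 0.6823 in → contributes +2.344 in⁴
  web: d = -1.243 in → contributes +6.138 in⁴
  hole: d = 0.6823 in → contributes −0.008252 in⁴
Total I = 8.473 in⁴.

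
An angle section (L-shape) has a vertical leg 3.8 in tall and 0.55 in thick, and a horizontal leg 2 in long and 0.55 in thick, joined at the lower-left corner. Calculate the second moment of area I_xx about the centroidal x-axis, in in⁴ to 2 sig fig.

Split into non-overlapping primitives; take the origin at the lower-left of the bounding box.
Vertical leg: 0.55 × 3.8, A = 2.09 in², y = 1.9 in, Ī = 2.515 in⁴.
Horizontal leg (remainder): 1.45 × 0.55, A = 0.7975 in², y = 0.275 in, Ī = 0.0201 in⁴.
Centroid: ȳ = ΣA·y / ΣA = 1.451 in.
Transfer each piece to the centroidal x-axis using Ī + A·d² with d = y − 1.451:
  vertical leg: d = 0.4488 in → contributes +2.936 in⁴
  horizontal leg (remainder): d = -1.176 in → contributes +1.123 in⁴
Total I = 4.059 in⁴.

I_xx ≈ 4.1 in⁴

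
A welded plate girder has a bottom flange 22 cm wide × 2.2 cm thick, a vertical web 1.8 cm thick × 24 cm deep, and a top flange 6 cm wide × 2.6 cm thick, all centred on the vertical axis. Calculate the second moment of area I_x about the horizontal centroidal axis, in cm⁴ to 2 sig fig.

Treat the section as a set of non-overlapping primitives; coordinates are from the bounding-box lower-left.
Bottom plate: 22 × 2.2, A = 48.4 cm², y = 1.1 cm, Ī = 19.52 cm⁴.
Web plate: 1.8 × 24, A = 43.2 cm², y = 14.2 cm, Ī = 2 074 cm⁴.
Top plate: 6 × 2.6, A = 15.6 cm², y = 27.5 cm, Ī = 8.788 cm⁴.
Centroid: ȳ = ΣA·y / ΣA = 10.22 cm.
Transfer each piece to the horizontal centroidal axis using Ī + A·d² with d = y − 10.22:
  bottom plate: d = -9.121 cm → contributes +4 046 cm⁴
  web plate: d = 3.979 cm → contributes +2 758 cm⁴
  top plate: d = 17.28 cm → contributes +4 666 cm⁴
Total I = 11 470 cm⁴.

I_x ≈ 1.1 × 10⁴ cm⁴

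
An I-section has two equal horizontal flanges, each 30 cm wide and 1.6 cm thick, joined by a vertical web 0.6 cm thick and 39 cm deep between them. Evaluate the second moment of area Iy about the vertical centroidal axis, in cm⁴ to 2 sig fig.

Decompose the section into non-overlapping parts with the origin at the bottom-left of its bounding rectangle.
Bottom flange: 30 × 1.6, A = 48 cm², x = 15 cm, Ī = 3 600 cm⁴.
Web: 0.6 × 39, A = 23.4 cm², x = 15 cm, Ī = 0.702 cm⁴.
Top flange: 30 × 1.6, A = 48 cm², x = 15 cm, Ī = 3 600 cm⁴.
By symmetry the centroid is at mid-width, x̄ = 15 cm.
All pieces are centred on the vertical centroidal axis, so I = ΣĪ = 7 201 cm⁴.

Iy ≈ 7200 cm⁴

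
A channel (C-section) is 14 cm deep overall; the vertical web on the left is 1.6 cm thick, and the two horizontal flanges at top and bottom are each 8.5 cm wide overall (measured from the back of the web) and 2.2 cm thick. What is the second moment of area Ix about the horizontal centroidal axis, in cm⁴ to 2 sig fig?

Decompose the section into non-overlapping parts with the origin at the bottom-left of its bounding rectangle.
Web: 1.6 × 14, A = 22.4 cm², y = 7 cm, Ī = 365.9 cm⁴.
Top flange (beyond web): 6.9 × 2.2, A = 15.18 cm², y = 12.9 cm, Ī = 6.123 cm⁴.
Bottom flange (beyond web): 6.9 × 2.2, A = 15.18 cm², y = 1.1 cm, Ī = 6.123 cm⁴.
By symmetry the centroid is at mid-height, ȳ = 7 cm.
Transfer each piece to the horizontal centroidal axis using Ī + A·d² with d = y − 7:
  web: d = 0 cm → contributes +365.9 cm⁴
  top flange (beyond web): d = 5.9 cm → contributes +534.5 cm⁴
  bottom flange (beyond web): d = -5.9 cm → contributes +534.5 cm⁴
Total I = 1 435 cm⁴.

Ix ≈ 1400 cm⁴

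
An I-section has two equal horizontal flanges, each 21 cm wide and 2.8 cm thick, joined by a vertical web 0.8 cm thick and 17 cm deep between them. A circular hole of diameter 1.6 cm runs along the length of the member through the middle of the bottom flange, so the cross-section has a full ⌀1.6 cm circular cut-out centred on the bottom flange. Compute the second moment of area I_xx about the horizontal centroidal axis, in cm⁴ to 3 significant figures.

Decompose the section into non-overlapping parts with the origin at the bottom-left of its bounding rectangle.
Bottom flange: 21 × 2.8, A = 58.8 cm², y = 1.4 cm, Ī = 38.416 cm⁴.
Web: 0.8 × 17, A = 13.6 cm², y = 11.3 cm, Ī = 327.53 cm⁴.
Top flange: 21 × 2.8, A = 58.8 cm², y = 21.2 cm, Ī = 38.416 cm⁴.
Hole (subtracted): ⌀1.6, A = 2.0106 cm², y = 1.4 cm, Ī = 0.3217 cm⁴.
Centroid: ȳ = ΣA·y / ΣA = 11.454 cm.
Transfer each piece to the horizontal centroidal axis using Ī + A·d² with d = y − 11.454:
  bottom flange: d = -10.054 cm → contributes +5982.2 cm⁴
  web: d = -0.15408 cm → contributes +327.86 cm⁴
  top flange: d = 9.7459 cm → contributes +5623.4 cm⁴
  hole: d = -10.054 cm → contributes −203.56 cm⁴
Total I = 11 730 cm⁴.

I_xx ≈ 1.17 × 10⁴ cm⁴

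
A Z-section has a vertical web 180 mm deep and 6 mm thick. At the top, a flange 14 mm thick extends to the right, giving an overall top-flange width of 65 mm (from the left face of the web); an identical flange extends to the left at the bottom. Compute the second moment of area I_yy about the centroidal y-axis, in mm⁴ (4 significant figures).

I_yy ≈ 2.227 × 10⁶ mm⁴

Break the section into simple shapes (no overlaps), measuring from the bottom-left corner of the bounding box.
Web: 6 × 180, A = 1 080 mm², x = 62 mm, Ī = 3 240 mm⁴.
Top flange (beyond web): 59 × 14, A = 826 mm², x = 94.5 mm, Ī = 239 609 mm⁴.
Bottom flange (beyond web): 59 × 14, A = 826 mm², x = 29.5 mm, Ī = 239 609 mm⁴.
Centroid: x̄ = ΣA·x / ΣA = 62 mm.
Transfer each piece to the centroidal y-axis using Ī + A·d² with d = x − 62:
  web: d = 0 mm → contributes +3 240 mm⁴
  top flange (beyond web): d = 32.5 mm → contributes +1 112 071 mm⁴
  bottom flange (beyond web): d = -32.5 mm → contributes +1 112 071 mm⁴
Total I = 2 227 383 mm⁴.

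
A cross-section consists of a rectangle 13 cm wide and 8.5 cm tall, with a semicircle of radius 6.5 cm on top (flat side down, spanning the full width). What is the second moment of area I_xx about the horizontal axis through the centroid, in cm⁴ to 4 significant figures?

Break the section into simple shapes (no overlaps), measuring from the bottom-left corner of the bounding box.
Rectangular body: 13 × 8.5, A = 110.5 cm², y = 4.25 cm, Ī = 665.302 cm⁴.
Semicircular cap: semicircle r = 6.5, A = 66.3661 cm², y = 11.2587 cm, Ī = 195.923 cm⁴.
Centroid: ȳ = ΣA·y / ΣA = 6.8799 cm.
Transfer each piece to the horizontal axis through the centroid using Ī + A·d² with d = y − 6.8799:
  rectangular body: d = -2.6299 cm → contributes +1429.56 cm⁴
  semicircular cap: d = 4.37879 cm → contributes +1468.41 cm⁴
Total I = 2897.97 cm⁴.

I_xx ≈ 2898 cm⁴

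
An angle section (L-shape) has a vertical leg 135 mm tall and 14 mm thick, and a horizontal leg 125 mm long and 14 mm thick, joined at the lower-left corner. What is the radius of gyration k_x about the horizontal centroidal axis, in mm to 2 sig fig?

Split into non-overlapping primitives; take the origin at the lower-left of the bounding box.
Vertical leg: 14 × 135, A = 1 890 mm², y = 67.5 mm, Ī = 2 870 438 mm⁴.
Horizontal leg (remainder): 111 × 14, A = 1 554 mm², y = 7 mm, Ī = 25 382 mm⁴.
Centroid: ȳ = ΣA·y / ΣA = 40.2 mm.
Transfer each piece to the horizontal centroidal axis using Ī + A·d² with d = y − 40.2:
  vertical leg: d = 27.3 mm → contributes +4 278 910 mm⁴
  horizontal leg (remainder): d = -33.2 mm → contributes +1 738 389 mm⁴
Total I = 6 017 299 mm⁴.
Radius of gyration: k = √(I/A) = √(6 017 299 / 3 444) = 41.8 mm.

k_x ≈ 42 mm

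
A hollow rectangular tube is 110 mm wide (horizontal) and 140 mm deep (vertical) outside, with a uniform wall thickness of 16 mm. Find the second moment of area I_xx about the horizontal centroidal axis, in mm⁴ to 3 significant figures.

Decompose the section into non-overlapping parts with the origin at the bottom-left of its bounding rectangle.
Outer rectangle: 110 × 140, A = 15 400 mm², y = 70 mm, Ī = 25 153 333 mm⁴.
Inner void (subtracted): 78 × 108, A = 8 424 mm², y = 70 mm, Ī = 8 188 128 mm⁴.
By symmetry the centroid is at mid-height, ȳ = 70 mm.
All pieces are centred on the horizontal centroidal axis, so I = ΣĪ (holes subtracted) = 16 965 205 mm⁴.

I_xx ≈ 1.70 × 10⁷ mm⁴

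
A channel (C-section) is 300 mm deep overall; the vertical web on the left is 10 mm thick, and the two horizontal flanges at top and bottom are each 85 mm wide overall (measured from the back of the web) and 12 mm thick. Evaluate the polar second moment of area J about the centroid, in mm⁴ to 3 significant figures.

J ≈ 6.27 × 10⁷ mm⁴

Decompose the section into non-overlapping parts with the origin at the bottom-left of its bounding rectangle.
Web: 10 × 300, A = 3 000 mm², y = 150 mm, Ī = 22 500 000 mm⁴.
Top flange (beyond web): 75 × 12, A = 900 mm², y = 294 mm, Ī = 10 800 mm⁴.
Bottom flange (beyond web): 75 × 12, A = 900 mm², y = 6 mm, Ī = 10 800 mm⁴.
By symmetry the centroid is at mid-height, ȳ = 150 mm.
Transfer each piece to the centroidal x-axis using Ī + A·d² with d = y − 150:
  web: d = 0 mm → contributes +22 500 000 mm⁴
  top flange (beyond web): d = 144 mm → contributes +18 673 200 mm⁴
  bottom flange (beyond web): d = -144 mm → contributes +18 673 200 mm⁴
Total I = 59 846 400 mm⁴.
For the y-axis: x̄ = 20.938 mm.
Repeating about the centroidal y-axis gives I_y = 2 900 781 mm⁴.
Polar second moment: J = I_x + I_y = 62 747 181 mm⁴.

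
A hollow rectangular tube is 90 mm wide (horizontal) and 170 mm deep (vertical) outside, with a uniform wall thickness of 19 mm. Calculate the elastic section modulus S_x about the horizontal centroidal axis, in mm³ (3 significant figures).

Break the section into simple shapes (no overlaps), measuring from the bottom-left corner of the bounding box.
Outer rectangle: 90 × 170, A = 15 300 mm², y = 85 mm, Ī = 36 847 500 mm⁴.
Inner void (subtracted): 52 × 132, A = 6 864 mm², y = 85 mm, Ī = 9 966 528 mm⁴.
By symmetry the centroid is at mid-height, ȳ = 85 mm.
All pieces are centred on the horizontal centroidal axis, so I = ΣĪ (holes subtracted) = 26 880 972 mm⁴.
Extreme fibre distance c = 85 mm; S = I/c = 316 247 mm³.

S_x ≈ 3.16 × 10⁵ mm³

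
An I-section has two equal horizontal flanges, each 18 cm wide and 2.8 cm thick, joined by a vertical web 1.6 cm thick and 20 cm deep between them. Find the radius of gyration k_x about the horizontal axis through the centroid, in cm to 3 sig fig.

k_x ≈ 10.4 cm

Break the section into simple shapes (no overlaps), measuring from the bottom-left corner of the bounding box.
Bottom flange: 18 × 2.8, A = 50.4 cm², y = 1.4 cm, Ī = 32.928 cm⁴.
Web: 1.6 × 20, A = 32 cm², y = 12.8 cm, Ī = 1066.7 cm⁴.
Top flange: 18 × 2.8, A = 50.4 cm², y = 24.2 cm, Ī = 32.928 cm⁴.
By symmetry the centroid is at mid-height, ȳ = 12.8 cm.
Transfer each piece to the horizontal axis through the centroid using Ī + A·d² with d = y − 12.8:
  bottom flange: d = -11.4 cm → contributes +6582.9 cm⁴
  web: d = 0 cm → contributes +1066.7 cm⁴
  top flange: d = 11.4 cm → contributes +6582.9 cm⁴
Total I = 14 232 cm⁴.
Radius of gyration: k = √(I/A) = √(14 232 / 132.8) = 10.352 cm.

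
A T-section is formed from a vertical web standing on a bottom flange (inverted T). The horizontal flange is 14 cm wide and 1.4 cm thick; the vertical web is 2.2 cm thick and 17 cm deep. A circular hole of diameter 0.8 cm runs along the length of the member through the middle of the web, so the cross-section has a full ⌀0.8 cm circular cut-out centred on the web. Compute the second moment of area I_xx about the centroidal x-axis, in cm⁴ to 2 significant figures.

Split into non-overlapping primitives; take the origin at the lower-left of the bounding box.
Flange: 14 × 1.4, A = 19.6 cm², y = 0.7 cm, Ī = 3.201 cm⁴.
Web: 2.2 × 17, A = 37.4 cm², y = 9.9 cm, Ī = 900.7 cm⁴.
Hole (subtracted): ⌀0.8, A = 0.5027 cm², y = 9.9 cm, Ī = 0.02011 cm⁴.
Centroid: ȳ = ΣA·y / ΣA = 6.708 cm.
Transfer each piece to the centroidal x-axis using Ī + A·d² with d = y − 6.708:
  flange: d = -6.008 cm → contributes +710.8 cm⁴
  web: d = 3.192 cm → contributes +1 282 cm⁴
  hole: d = 3.192 cm → contributes −5.14 cm⁴
Total I = 1 987 cm⁴.

I_xx ≈ 2000 cm⁴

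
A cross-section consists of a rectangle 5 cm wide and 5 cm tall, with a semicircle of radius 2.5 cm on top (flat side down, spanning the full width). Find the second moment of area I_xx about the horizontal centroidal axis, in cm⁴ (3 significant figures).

I_xx ≈ 146 cm⁴

Split into non-overlapping primitives; take the origin at the lower-left of the bounding box.
Rectangular body: 5 × 5, A = 25 cm², y = 2.5 cm, Ī = 52.083 cm⁴.
Semicircular cap: semicircle r = 2.5, A = 9.8175 cm², y = 6.061 cm, Ī = 4.2874 cm⁴.
Centroid: ȳ = ΣA·y / ΣA = 3.5041 cm.
Transfer each piece to the horizontal centroidal axis using Ī + A·d² with d = y − 3.5041:
  rectangular body: d = -1.0041 cm → contributes +77.289 cm⁴
  semicircular cap: d = 2.5569 cm → contributes +68.473 cm⁴
Total I = 145.76 cm⁴.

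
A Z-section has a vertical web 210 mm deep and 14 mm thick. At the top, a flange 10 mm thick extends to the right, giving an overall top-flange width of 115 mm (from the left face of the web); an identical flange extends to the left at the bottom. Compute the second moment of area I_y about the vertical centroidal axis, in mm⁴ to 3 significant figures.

Split into non-overlapping primitives; take the origin at the lower-left of the bounding box.
Web: 14 × 210, A = 2 940 mm², x = 108 mm, Ī = 48 020 mm⁴.
Top flange (beyond web): 101 × 10, A = 1 010 mm², x = 165.5 mm, Ī = 858 584 mm⁴.
Bottom flange (beyond web): 101 × 10, A = 1 010 mm², x = 50.5 mm, Ī = 858 584 mm⁴.
Centroid: x̄ = ΣA·x / ΣA = 108 mm.
Transfer each piece to the vertical centroidal axis using Ī + A·d² with d = x − 108:
  web: d = 0 mm → contributes +48 020 mm⁴
  top flange (beyond web): d = 57.5 mm → contributes +4 197 897 mm⁴
  bottom flange (beyond web): d = -57.5 mm → contributes +4 197 897 mm⁴
Total I = 8 443 813 mm⁴.

I_y ≈ 8.44 × 10⁶ mm⁴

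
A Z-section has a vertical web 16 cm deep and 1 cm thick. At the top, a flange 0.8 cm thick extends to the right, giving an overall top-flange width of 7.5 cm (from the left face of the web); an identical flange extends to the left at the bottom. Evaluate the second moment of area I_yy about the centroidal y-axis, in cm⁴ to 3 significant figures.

Decompose the section into non-overlapping parts with the origin at the bottom-left of its bounding rectangle.
Web: 1 × 16, A = 16 cm², x = 7 cm, Ī = 1.3333 cm⁴.
Top flange (beyond web): 6.5 × 0.8, A = 5.2 cm², x = 10.75 cm, Ī = 18.308 cm⁴.
Bottom flange (beyond web): 6.5 × 0.8, A = 5.2 cm², x = 3.25 cm, Ī = 18.308 cm⁴.
Centroid: x̄ = ΣA·x / ΣA = 7 cm.
Transfer each piece to the centroidal y-axis using Ī + A·d² with d = x − 7:
  web: d = 0 cm → contributes +1.3333 cm⁴
  top flange (beyond web): d = 3.75 cm → contributes +91.433 cm⁴
  bottom flange (beyond web): d = -3.75 cm → contributes +91.433 cm⁴
Total I = 184.2 cm⁴.

I_yy ≈ 184 cm⁴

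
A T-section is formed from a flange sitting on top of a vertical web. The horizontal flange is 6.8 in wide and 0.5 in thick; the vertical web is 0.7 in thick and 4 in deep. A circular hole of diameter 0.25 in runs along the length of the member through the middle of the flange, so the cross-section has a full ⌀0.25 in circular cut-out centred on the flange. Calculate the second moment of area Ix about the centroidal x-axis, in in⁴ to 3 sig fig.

Decompose the section into non-overlapping parts with the origin at the bottom-left of its bounding rectangle.
Flange: 6.8 × 0.5, A = 3.4 in², y = 4.25 in, Ī = 0.070833 in⁴.
Web: 0.7 × 4, A = 2.8 in², y = 2 in, Ī = 3.7333 in⁴.
Hole (subtracted): ⌀0.25, A = 0.049087 in², y = 4.25 in, Ī = 0.00019175 in⁴.
Centroid: ȳ = ΣA·y / ΣA = 3.2258 in.
Transfer each piece to the centroidal x-axis using Ī + A·d² with d = y − 3.2258:
  flange: d = 1.0242 in → contributes +3.6377 in⁴
  web: d = -1.2258 in → contributes +7.9403 in⁴
  hole: d = 1.0242 in → contributes −0.051688 in⁴
Total I = 11.526 in⁴.

Ix ≈ 11.5 in⁴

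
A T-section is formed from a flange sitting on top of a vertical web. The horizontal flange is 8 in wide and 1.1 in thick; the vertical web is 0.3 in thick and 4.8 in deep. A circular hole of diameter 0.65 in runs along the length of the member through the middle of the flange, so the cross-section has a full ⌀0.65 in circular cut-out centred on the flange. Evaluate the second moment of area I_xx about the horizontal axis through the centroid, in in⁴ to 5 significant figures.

Treat the section as a set of non-overlapping primitives; coordinates are from the bounding-box lower-left.
Flange: 8 × 1.1, A = 8.8 in², y = 5.35 in, Ī = 0.8873333 in⁴.
Web: 0.3 × 4.8, A = 1.44 in², y = 2.4 in, Ī = 2.7648 in⁴.
Hole (subtracted): ⌀0.65, A = 0.3318307 in², y = 5.35 in, Ī = 0.008762405 in⁴.
Centroid: ȳ = ΣA·y / ΣA = 4.921263 in.
Transfer each piece to the horizontal axis through the centroid using Ī + A·d² with d = y − 4.921263:
  flange: d = 0.4287371 in → contributes +2.50491 in⁴
  web: d = -2.521263 in → contributes +11.91854 in⁴
  hole: d = 0.4287371 in → contributes −0.06975804 in⁴
Total I = 14.3537 in⁴.

I_xx ≈ 14.354 in⁴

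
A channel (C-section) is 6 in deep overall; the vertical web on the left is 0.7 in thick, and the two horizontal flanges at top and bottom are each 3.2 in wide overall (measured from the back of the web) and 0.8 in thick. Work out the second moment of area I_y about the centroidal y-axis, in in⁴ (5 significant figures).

Break the section into simple shapes (no overlaps), measuring from the bottom-left corner of the bounding box.
Web: 0.7 × 6, A = 4.2 in², x = 0.35 in, Ī = 0.1715 in⁴.
Top flange (beyond web): 2.5 × 0.8, A = 2 in², x = 1.95 in, Ī = 1.041667 in⁴.
Bottom flange (beyond web): 2.5 × 0.8, A = 2 in², x = 1.95 in, Ī = 1.041667 in⁴.
Centroid: x̄ = ΣA·x / ΣA = 1.130488 in.
Transfer each piece to the centroidal y-axis using Ī + A·d² with d = x − 1.130488:
  web: d = -0.7804878 in → contributes +2.729977 in⁴
  top flange (beyond web): d = 0.8195122 in → contributes +2.384867 in⁴
  bottom flange (beyond web): d = 0.8195122 in → contributes +2.384867 in⁴
Total I = 7.499711 in⁴.

I_y ≈ 7.4997 in⁴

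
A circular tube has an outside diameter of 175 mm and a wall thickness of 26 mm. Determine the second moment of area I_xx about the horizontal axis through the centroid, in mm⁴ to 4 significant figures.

I_xx ≈ 3.480 × 10⁷ mm⁴

Decompose the section into non-overlapping parts with the origin at the bottom-left of its bounding rectangle.
Outer circle: ⌀175, A = 24052.8 mm², y = 87.5 mm, Ī = 46 038 598 mm⁴.
Bore (subtracted): ⌀123, A = 11882.3 mm², y = 87.5 mm, Ī = 11 235 447 mm⁴.
By symmetry the centroid is at mid-height, ȳ = 87.5 mm.
All pieces are centred on the horizontal axis through the centroid, so I = ΣĪ (holes subtracted) = 34 803 152 mm⁴.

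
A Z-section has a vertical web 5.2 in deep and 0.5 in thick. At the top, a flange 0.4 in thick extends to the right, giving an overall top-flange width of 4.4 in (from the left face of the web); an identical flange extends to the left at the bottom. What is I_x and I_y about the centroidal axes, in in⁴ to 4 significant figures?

Split into non-overlapping primitives; take the origin at the lower-left of the bounding box.
Web: 0.5 × 5.2, A = 2.6 in², y = 2.6 in, Ī = 5.85867 in⁴.
Top flange (beyond web): 3.9 × 0.4, A = 1.56 in², y = 5 in, Ī = 0.0208 in⁴.
Bottom flange (beyond web): 3.9 × 0.4, A = 1.56 in², y = 0.2 in, Ī = 0.0208 in⁴.
Centroid: ȳ = ΣA·y / ΣA = 2.6 in.
Transfer each piece to the centroidal x-axis using Ī + A·d² with d = y − 2.6:
  web: d = 0 in → contributes +5.85867 in⁴
  top flange (beyond web): d = 2.4 in → contributes +9.0064 in⁴
  bottom flange (beyond web): d = -2.4 in → contributes +9.0064 in⁴
Total I = 23.8715 in⁴.
For the y-axis: x̄ = 4.15 in.
Repeating about the centroidal y-axis gives I_y = 19.1096 in⁴.

I_x ≈ 23.87 in⁴, I_y ≈ 19.11 in⁴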